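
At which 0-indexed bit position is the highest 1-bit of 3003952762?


0b10110011000011001010111001111010. Highest set bit at position 31

31


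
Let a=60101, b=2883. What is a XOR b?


60101 ^ 2883 = 57734

57734


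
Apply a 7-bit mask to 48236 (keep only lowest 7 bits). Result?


48236 & 127 = 108

108


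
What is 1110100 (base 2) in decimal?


1110100 in decimal = 116

116


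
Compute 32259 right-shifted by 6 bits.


0b111111000000011 >> 6 = 0b111111000 = 504

504


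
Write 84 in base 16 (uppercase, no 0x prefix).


84 = 54 hex

54


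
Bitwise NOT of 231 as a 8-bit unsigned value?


~0b11100111 = 0b11000 = 24 (8-bit unsigned)

24


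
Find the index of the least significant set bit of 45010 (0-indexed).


0b1010111111010010. Lowest set bit at position 1

1


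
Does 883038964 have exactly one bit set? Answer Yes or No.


0b110100101000100001101011110100. Multiple bits set => No

No


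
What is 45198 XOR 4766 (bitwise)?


0b1011000010001110 ^ 0b1001010011110 = 0b1010001000010000 = 41488

41488


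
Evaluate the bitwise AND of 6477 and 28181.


0b1100101001101 & 0b110111000010101 = 0b100000000101 = 2053

2053


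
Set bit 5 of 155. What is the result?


155 | (1 << 5) = 155 | 32 = 187

187


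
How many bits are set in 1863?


0b11101000111 has 7 set bits

7


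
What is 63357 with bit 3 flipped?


63357 ^ (1 << 3) = 63357 ^ 8 = 63349

63349


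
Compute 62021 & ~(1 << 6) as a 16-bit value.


62021 & ~(1 << 6) = 61957

61957


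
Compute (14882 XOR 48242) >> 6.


Step 1: 14882 ^ 48242 = 34384
Step 2: 34384 >> 6 = 537

537


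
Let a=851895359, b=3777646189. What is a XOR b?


851895359 ^ 3777646189 = 3555502674

3555502674


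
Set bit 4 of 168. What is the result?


168 | (1 << 4) = 168 | 16 = 184

184


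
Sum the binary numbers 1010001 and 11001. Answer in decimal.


1010001 + 11001 = 1101010 = 106

106


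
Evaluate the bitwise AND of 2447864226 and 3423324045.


0b10010001111001110111000110100010 & 0b11001100000010111100011110001101 = 0b10000000000000110100000110000000 = 2147697024

2147697024


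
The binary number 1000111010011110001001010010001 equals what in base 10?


1000111010011110001001010010001 in decimal = 1196364433

1196364433


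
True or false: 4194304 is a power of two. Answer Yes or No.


0b10000000000000000000000. Only one bit set => Yes

Yes


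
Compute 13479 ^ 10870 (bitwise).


0b11010010100111 ^ 0b10101001110110 = 0b1111011010001 = 7889

7889


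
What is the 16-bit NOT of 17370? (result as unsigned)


~0b100001111011010 = 0b1011110000100101 = 48165 (16-bit unsigned)

48165


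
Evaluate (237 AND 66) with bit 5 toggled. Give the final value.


Step 1: 237 & 66 = 64
Step 2: 64 ^ (1 << 5) = 64 ^ 32 = 96

96


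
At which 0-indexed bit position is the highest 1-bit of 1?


0b1. Highest set bit at position 0

0


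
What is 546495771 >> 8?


0b100000100100101101110100011011 >> 8 = 0b1000001001001011011101 = 2134749

2134749


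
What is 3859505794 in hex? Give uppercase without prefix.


3859505794 = E60B6282 hex

E60B6282


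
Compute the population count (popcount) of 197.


0b11000101 has 4 set bits

4


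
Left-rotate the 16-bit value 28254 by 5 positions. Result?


Rotate 0b110111001011110 left by 5 (16-bit) = 0b1100101111001101 = 52173

52173


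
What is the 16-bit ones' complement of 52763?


52763 ^ 65535 = 12772

12772


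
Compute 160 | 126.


0b10100000 | 0b1111110 = 0b11111110 = 254

254


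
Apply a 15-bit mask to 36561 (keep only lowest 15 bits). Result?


36561 & 32767 = 3793

3793


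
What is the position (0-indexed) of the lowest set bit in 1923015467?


0b1110010100111101110001100101011. Lowest set bit at position 0

0


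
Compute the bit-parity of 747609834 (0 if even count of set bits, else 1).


0b101100100011111001111011101010 has 18 ones => parity 0

0


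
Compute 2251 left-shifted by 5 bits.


0b100011001011 << 5 = 0b10001100101100000 = 72032

72032


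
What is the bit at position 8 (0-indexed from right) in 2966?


0b101110010110, position 8 = 1

1


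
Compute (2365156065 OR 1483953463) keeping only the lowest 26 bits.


Step 1: 2365156065 | 1483953463 = 3707469815
Step 2: 3707469815 & 67108863 = 16482295

16482295


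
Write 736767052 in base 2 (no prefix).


736767052 = 101011111010100010110001001100 in binary

101011111010100010110001001100


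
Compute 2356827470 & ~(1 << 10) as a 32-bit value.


2356827470 & ~(1 << 10) = 2356826446

2356826446


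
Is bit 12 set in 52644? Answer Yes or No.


0b1100110110100100, bit 12 = 0. No

No


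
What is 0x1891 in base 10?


1891 hex = 6289 decimal

6289


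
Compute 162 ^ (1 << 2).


162 ^ (1 << 2) = 162 ^ 4 = 166

166


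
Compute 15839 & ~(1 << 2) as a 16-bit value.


15839 & ~(1 << 2) = 15835

15835


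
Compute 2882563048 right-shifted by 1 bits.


0b10101011110100000110101111101000 >> 1 = 0b1010101111010000011010111110100 = 1441281524

1441281524


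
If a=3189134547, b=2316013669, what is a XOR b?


3189134547 ^ 2316013669 = 874366134

874366134


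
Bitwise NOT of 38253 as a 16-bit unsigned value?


~0b1001010101101101 = 0b110101010010010 = 27282 (16-bit unsigned)

27282


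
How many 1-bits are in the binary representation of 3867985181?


0b11100110100011001100010100011101 has 16 set bits

16


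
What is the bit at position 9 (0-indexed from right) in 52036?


0b1100101101000100, position 9 = 1

1


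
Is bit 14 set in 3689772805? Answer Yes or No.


0b11011011111011010111011100000101, bit 14 = 1. Yes

Yes


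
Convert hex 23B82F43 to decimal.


23B82F43 hex = 599273283 decimal

599273283


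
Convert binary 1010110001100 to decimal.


1010110001100 in decimal = 5516

5516


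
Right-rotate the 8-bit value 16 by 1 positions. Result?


Rotate 0b10000 right by 1 (8-bit) = 0b1000 = 8

8


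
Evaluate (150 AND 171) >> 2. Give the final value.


Step 1: 150 & 171 = 130
Step 2: 130 >> 2 = 32

32


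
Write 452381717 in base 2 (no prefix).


452381717 = 11010111101101100110000010101 in binary

11010111101101100110000010101


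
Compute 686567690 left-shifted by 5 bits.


0b101000111011000011000100001010 << 5 = 0b10100011101100001100010000101000000 = 21970166080

21970166080


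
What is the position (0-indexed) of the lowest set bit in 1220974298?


0b1001000110001101001011011011010. Lowest set bit at position 1

1


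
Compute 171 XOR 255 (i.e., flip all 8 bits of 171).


171 ^ 255 = 84

84


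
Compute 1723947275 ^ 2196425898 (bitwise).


0b1100110110000010101100100001011 ^ 0b10000010111010101100110010101010 = 0b11100100001010111001010110100001 = 3828061601

3828061601


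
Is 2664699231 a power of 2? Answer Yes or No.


0b10011110110101000001010101011111. Multiple bits set => No

No


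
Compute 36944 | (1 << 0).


36944 | (1 << 0) = 36944 | 1 = 36945

36945


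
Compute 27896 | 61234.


0b110110011111000 | 0b1110111100110010 = 0b1110111111111010 = 61434

61434


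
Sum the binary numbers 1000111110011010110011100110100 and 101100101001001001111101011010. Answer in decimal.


1000111110011010110011100110100 + 101100101001001001111101011010 = 1110100011100100000011010001110 = 1953629838

1953629838


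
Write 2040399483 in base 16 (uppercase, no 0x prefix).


2040399483 = 799E067B hex

799E067B


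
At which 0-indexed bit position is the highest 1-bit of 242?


0b11110010. Highest set bit at position 7

7


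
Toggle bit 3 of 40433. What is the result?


40433 ^ (1 << 3) = 40433 ^ 8 = 40441

40441


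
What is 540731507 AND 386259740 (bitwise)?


0b100000001110101110100001110011 & 0b10111000001011101101100011100 = 0b1100100000010000 = 51216

51216


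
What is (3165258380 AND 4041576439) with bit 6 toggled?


Step 1: 3165258380 & 4041576439 = 2963276420
Step 2: 2963276420 ^ (1 << 6) = 2963276420 ^ 64 = 2963276484

2963276484


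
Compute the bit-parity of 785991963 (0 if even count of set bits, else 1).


0b101110110110010100100100011011 has 16 ones => parity 0

0


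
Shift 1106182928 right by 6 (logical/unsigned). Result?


0b1000001111011110000001100010000 >> 6 = 0b1000001111011110000001100 = 17284108

17284108


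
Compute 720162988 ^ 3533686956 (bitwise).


0b101010111011001101000010101100 ^ 0b11010010100111111100100010101100 = 0b11111000011100110001100000000000 = 4168292352

4168292352


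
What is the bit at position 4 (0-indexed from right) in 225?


0b11100001, position 4 = 0

0


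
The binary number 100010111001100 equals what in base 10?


100010111001100 in decimal = 17868

17868


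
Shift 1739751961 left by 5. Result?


0b1100111101100101000001000011001 << 5 = 0b110011110110010100000100001100100000 = 55672062752

55672062752


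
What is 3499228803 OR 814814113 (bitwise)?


0b11010000100100011111111010000011 | 0b110000100100010001001110100001 = 0b11110000100100011111111110100011 = 4036100003

4036100003


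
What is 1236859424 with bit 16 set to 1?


1236859424 | (1 << 16) = 1236859424 | 65536 = 1236924960

1236924960


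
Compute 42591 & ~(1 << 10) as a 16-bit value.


42591 & ~(1 << 10) = 41567

41567


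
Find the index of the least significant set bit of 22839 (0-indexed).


0b101100100110111. Lowest set bit at position 0

0


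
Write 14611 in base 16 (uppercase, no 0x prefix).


14611 = 3913 hex

3913


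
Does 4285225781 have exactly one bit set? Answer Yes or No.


0b11111111011010110101101100110101. Multiple bits set => No

No


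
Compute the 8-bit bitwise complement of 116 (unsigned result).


~0b1110100 = 0b10001011 = 139 (8-bit unsigned)

139


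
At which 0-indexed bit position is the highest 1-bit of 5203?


0b1010001010011. Highest set bit at position 12

12


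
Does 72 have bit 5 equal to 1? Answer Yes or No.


0b1001000, bit 5 = 0. No

No


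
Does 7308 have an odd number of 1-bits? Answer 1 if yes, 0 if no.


0b1110010001100 has 6 ones => parity 0

0


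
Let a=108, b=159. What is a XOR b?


108 ^ 159 = 243

243


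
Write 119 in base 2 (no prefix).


119 = 1110111 in binary

1110111


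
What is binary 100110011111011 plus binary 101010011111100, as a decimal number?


100110011111011 + 101010011111100 = 1010000111110111 = 41463

41463


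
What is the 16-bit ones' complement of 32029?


32029 ^ 65535 = 33506

33506


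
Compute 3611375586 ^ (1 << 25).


3611375586 ^ (1 << 25) = 3611375586 ^ 33554432 = 3577821154

3577821154


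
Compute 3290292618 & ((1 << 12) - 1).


3290292618 & 4095 = 394

394


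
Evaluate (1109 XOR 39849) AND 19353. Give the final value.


Step 1: 1109 ^ 39849 = 40956
Step 2: 40956 & 19353 = 2968

2968


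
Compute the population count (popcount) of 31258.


0b111101000011010 has 8 set bits

8


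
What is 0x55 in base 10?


55 hex = 85 decimal

85


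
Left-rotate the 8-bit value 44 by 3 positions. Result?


Rotate 0b101100 left by 3 (8-bit) = 0b1100001 = 97

97


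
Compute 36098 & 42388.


0b1000110100000010 & 0b1010010110010100 = 0b1000010100000000 = 34048

34048


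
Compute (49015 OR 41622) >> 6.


Step 1: 49015 | 41622 = 49143
Step 2: 49143 >> 6 = 767

767


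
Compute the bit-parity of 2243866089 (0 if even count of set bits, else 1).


0b10000101101111101010110111101001 has 19 ones => parity 1

1


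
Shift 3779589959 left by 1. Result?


0b11100001010001111111011101000111 << 1 = 0b111000010100011111110111010001110 = 7559179918

7559179918


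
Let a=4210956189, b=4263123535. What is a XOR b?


4210956189 ^ 4263123535 = 82054610

82054610


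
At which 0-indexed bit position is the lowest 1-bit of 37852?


0b1001001111011100. Lowest set bit at position 2

2


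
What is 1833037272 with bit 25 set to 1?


1833037272 | (1 << 25) = 1833037272 | 33554432 = 1866591704

1866591704


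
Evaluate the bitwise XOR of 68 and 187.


0b1000100 ^ 0b10111011 = 0b11111111 = 255

255


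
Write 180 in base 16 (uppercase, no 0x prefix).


180 = B4 hex

B4


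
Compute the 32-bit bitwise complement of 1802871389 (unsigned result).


~0b1101011011101011010001001011101 = 0b10010100100010100101110110100010 = 2492095906 (32-bit unsigned)

2492095906


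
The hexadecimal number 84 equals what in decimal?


84 hex = 132 decimal

132


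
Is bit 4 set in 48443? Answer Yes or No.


0b1011110100111011, bit 4 = 1. Yes

Yes


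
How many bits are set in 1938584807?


0b1110011100011000111010011100111 has 18 set bits

18


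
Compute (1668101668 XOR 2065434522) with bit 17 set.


Step 1: 1668101668 ^ 2065434522 = 410071486
Step 2: 410071486 | (1 << 17) = 410071486 | 131072 = 410202558

410202558


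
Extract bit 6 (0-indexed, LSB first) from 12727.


0b11000110110111, position 6 = 0

0


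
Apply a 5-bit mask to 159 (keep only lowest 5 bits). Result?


159 & 31 = 31

31


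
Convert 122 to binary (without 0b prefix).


122 = 1111010 in binary

1111010


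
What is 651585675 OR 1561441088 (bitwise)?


0b100110110101100110100010001011 | 0b1011101000100011011001101000000 = 0b1111111110101111111101111001011 = 2144861131

2144861131


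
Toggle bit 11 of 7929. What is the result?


7929 ^ (1 << 11) = 7929 ^ 2048 = 5881

5881


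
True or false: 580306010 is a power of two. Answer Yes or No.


0b100010100101101100010001011010. Multiple bits set => No

No


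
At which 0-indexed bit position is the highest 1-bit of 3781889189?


0b11100001011010110000110010100101. Highest set bit at position 31

31


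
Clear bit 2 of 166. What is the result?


166 & ~(1 << 2) = 162

162


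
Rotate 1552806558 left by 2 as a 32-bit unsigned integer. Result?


Rotate 0b1011100100011011111001010011110 left by 2 (32-bit) = 0b1110010001101111100101001111001 = 1916258937

1916258937


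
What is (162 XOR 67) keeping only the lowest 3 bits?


Step 1: 162 ^ 67 = 225
Step 2: 225 & 7 = 1

1


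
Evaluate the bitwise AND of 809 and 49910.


0b1100101001 & 0b1100001011110110 = 0b1000100000 = 544

544


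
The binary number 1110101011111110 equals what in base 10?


1110101011111110 in decimal = 60158

60158


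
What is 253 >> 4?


0b11111101 >> 4 = 0b1111 = 15

15


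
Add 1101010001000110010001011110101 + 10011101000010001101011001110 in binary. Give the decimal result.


1101010001000110010001011110101 + 10011101000010001101011001110 = 1111101110001000011110111000011 = 2110012867

2110012867


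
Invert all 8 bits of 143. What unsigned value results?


143 ^ 255 = 112

112


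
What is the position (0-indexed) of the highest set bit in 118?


0b1110110. Highest set bit at position 6

6


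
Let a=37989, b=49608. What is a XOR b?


37989 ^ 49608 = 21933

21933


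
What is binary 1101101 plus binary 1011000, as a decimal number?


1101101 + 1011000 = 11000101 = 197

197


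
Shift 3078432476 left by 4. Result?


0b10110111011111010010011011011100 << 4 = 0b101101110111110100100110110111000000 = 49254919616

49254919616


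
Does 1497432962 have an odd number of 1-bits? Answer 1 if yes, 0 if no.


0b1011001010000010000001110000010 has 10 ones => parity 0

0


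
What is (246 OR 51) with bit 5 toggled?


Step 1: 246 | 51 = 247
Step 2: 247 ^ (1 << 5) = 247 ^ 32 = 215

215


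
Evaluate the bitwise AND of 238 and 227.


0b11101110 & 0b11100011 = 0b11100010 = 226

226


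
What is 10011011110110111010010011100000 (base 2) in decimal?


10011011110110111010010011100000 in decimal = 2614863072

2614863072


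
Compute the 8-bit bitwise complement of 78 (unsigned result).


~0b1001110 = 0b10110001 = 177 (8-bit unsigned)

177


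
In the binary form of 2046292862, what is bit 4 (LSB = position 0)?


0b1111001111101111111001101111110, position 4 = 1

1


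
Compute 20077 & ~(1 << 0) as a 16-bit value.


20077 & ~(1 << 0) = 20076

20076


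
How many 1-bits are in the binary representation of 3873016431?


0b11100110110110011000101001101111 has 19 set bits

19


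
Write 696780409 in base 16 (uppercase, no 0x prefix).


696780409 = 29880679 hex

29880679


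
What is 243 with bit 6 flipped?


243 ^ (1 << 6) = 243 ^ 64 = 179

179


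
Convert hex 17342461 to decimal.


17342461 hex = 389293153 decimal

389293153


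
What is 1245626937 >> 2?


0b1001010001111101100001000111001 >> 2 = 0b10010100011111011000010001110 = 311406734

311406734


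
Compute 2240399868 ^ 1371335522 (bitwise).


0b10000101100010011100100111111100 ^ 0b1010001101111001110101101100010 = 0b11010100001101010010001010011110 = 3560252062

3560252062


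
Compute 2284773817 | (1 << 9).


2284773817 | (1 << 9) = 2284773817 | 512 = 2284774329

2284774329


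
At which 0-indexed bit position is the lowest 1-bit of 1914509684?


0b1110010000111010001100101110100. Lowest set bit at position 2

2


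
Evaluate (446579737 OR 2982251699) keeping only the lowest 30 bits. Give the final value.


Step 1: 446579737 | 2982251699 = 3152006331
Step 2: 3152006331 & 1073741823 = 1004522683

1004522683


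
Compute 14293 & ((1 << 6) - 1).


14293 & 63 = 21

21


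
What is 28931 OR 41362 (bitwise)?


0b111000100000011 | 0b1010000110010010 = 0b1111000110010011 = 61843

61843


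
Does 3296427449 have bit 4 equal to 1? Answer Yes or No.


0b11000100011110110111110110111001, bit 4 = 1. Yes

Yes


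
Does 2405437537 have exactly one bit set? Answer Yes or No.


0b10001111011000000001000001100001. Multiple bits set => No

No


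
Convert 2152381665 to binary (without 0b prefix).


2152381665 = 10000000010010101011110011100001 in binary

10000000010010101011110011100001


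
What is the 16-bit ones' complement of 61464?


61464 ^ 65535 = 4071

4071


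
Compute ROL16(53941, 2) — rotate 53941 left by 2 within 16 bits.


Rotate 0b1101001010110101 left by 2 (16-bit) = 0b100101011010111 = 19159

19159


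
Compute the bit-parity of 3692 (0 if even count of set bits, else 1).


0b111001101100 has 7 ones => parity 1

1


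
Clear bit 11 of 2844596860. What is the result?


2844596860 & ~(1 << 11) = 2844594812

2844594812


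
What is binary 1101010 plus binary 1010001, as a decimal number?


1101010 + 1010001 = 10111011 = 187

187


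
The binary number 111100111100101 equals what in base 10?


111100111100101 in decimal = 31205

31205


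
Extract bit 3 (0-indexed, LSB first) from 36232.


0b1000110110001000, position 3 = 1

1


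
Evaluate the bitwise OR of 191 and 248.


0b10111111 | 0b11111000 = 0b11111111 = 255

255


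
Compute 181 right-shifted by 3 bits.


0b10110101 >> 3 = 0b10110 = 22

22


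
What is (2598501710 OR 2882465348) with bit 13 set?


Step 1: 2598501710 | 2882465348 = 3153067854
Step 2: 3153067854 | (1 << 13) = 3153067854 | 8192 = 3153067854

3153067854


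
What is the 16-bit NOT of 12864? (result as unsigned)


~0b11001001000000 = 0b1100110110111111 = 52671 (16-bit unsigned)

52671


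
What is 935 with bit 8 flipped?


935 ^ (1 << 8) = 935 ^ 256 = 679

679


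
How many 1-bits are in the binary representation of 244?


0b11110100 has 5 set bits

5


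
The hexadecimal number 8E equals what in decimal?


8E hex = 142 decimal

142


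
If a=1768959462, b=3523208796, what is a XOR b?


1768959462 ^ 3523208796 = 3096431546

3096431546


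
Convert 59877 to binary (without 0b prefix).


59877 = 1110100111100101 in binary

1110100111100101


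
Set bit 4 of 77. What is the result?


77 | (1 << 4) = 77 | 16 = 93

93


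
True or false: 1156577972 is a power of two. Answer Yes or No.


0b1000100111011111111101010110100. Multiple bits set => No

No


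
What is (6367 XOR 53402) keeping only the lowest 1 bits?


Step 1: 6367 ^ 53402 = 51269
Step 2: 51269 & 1 = 1

1


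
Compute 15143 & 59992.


0b11101100100111 & 0b1110101001011000 = 0b10101000000000 = 10752

10752


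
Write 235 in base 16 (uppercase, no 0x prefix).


235 = EB hex

EB


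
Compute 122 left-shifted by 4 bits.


0b1111010 << 4 = 0b11110100000 = 1952

1952


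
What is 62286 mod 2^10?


62286 & 1023 = 846

846


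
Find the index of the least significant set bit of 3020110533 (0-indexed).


0b10110100000000110011101011000101. Lowest set bit at position 0

0


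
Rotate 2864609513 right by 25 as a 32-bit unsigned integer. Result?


Rotate 0b10101010101111100111100011101001 right by 25 (32-bit) = 0b1011111001111000111010011010101 = 1597797589

1597797589


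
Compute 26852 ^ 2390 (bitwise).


0b110100011100100 ^ 0b100101010110 = 0b110000110110010 = 25010

25010


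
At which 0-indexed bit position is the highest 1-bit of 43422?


0b1010100110011110. Highest set bit at position 15

15


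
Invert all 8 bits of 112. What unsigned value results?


112 ^ 255 = 143

143


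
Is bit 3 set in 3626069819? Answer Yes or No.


0b11011000001000010110111100111011, bit 3 = 1. Yes

Yes


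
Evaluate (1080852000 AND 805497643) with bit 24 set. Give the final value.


Step 1: 1080852000 & 805497643 = 27168
Step 2: 27168 | (1 << 24) = 27168 | 16777216 = 16804384

16804384


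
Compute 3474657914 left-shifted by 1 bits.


0b11001111000110110001001001111010 << 1 = 0b110011110001101100010010011110100 = 6949315828

6949315828


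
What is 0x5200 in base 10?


5200 hex = 20992 decimal

20992


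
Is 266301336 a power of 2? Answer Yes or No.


0b1111110111110110111110011000. Multiple bits set => No

No


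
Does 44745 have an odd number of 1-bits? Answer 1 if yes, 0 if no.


0b1010111011001001 has 9 ones => parity 1

1


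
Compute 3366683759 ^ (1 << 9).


3366683759 ^ (1 << 9) = 3366683759 ^ 512 = 3366684271

3366684271


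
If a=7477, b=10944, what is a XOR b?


7477 ^ 10944 = 14325

14325


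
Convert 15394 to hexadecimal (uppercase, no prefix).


15394 = 3C22 hex

3C22


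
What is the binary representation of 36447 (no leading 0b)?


36447 = 1000111001011111 in binary

1000111001011111


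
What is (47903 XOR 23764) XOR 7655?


Step 1: 47903 ^ 23764 = 59339
Step 2: 59339 ^ 7655 = 64044

64044


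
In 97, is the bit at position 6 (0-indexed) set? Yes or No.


0b1100001, bit 6 = 1. Yes

Yes


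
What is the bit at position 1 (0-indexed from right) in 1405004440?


0b1010011101111101010101010011000, position 1 = 0

0


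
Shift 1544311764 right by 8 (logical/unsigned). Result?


0b1011100000011000101001111010100 >> 8 = 0b10111000000110001010011 = 6032467

6032467


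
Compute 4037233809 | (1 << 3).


4037233809 | (1 << 3) = 4037233809 | 8 = 4037233817

4037233817


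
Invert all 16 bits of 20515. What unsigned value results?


20515 ^ 65535 = 45020

45020


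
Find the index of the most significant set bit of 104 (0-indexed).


0b1101000. Highest set bit at position 6

6


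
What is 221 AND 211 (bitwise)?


0b11011101 & 0b11010011 = 0b11010001 = 209

209


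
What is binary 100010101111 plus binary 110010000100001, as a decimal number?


100010101111 + 110010000100001 = 110110011010000 = 27856

27856


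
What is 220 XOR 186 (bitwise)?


0b11011100 ^ 0b10111010 = 0b1100110 = 102

102


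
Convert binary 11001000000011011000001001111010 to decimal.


11001000000011011000001001111010 in decimal = 3356328570

3356328570


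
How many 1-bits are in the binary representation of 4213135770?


0b11111011000111110101100110011010 has 20 set bits

20


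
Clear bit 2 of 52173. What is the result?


52173 & ~(1 << 2) = 52169

52169


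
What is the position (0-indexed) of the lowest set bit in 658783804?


0b100111010001000011111000111100. Lowest set bit at position 2

2


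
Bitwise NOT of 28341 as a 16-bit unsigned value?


~0b110111010110101 = 0b1001000101001010 = 37194 (16-bit unsigned)

37194


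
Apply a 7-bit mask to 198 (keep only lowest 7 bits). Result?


198 & 127 = 70

70


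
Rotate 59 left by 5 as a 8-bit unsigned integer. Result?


Rotate 0b111011 left by 5 (8-bit) = 0b1100111 = 103

103


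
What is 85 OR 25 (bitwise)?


0b1010101 | 0b11001 = 0b1011101 = 93

93


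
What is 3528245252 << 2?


0b11010010010011001100000000000100 << 2 = 0b1101001001001100110000000000010000 = 14112981008

14112981008


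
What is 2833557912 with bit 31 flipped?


2833557912 ^ (1 << 31) = 2833557912 ^ 2147483648 = 686074264

686074264


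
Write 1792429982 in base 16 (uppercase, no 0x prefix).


1792429982 = 6AD64F9E hex

6AD64F9E


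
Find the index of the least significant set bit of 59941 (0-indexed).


0b1110101000100101. Lowest set bit at position 0

0


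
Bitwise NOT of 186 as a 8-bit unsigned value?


~0b10111010 = 0b1000101 = 69 (8-bit unsigned)

69


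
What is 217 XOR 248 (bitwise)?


0b11011001 ^ 0b11111000 = 0b100001 = 33

33


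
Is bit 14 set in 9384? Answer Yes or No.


0b10010010101000, bit 14 = 0. No

No


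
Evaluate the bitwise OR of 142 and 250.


0b10001110 | 0b11111010 = 0b11111110 = 254

254


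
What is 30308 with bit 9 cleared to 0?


30308 & ~(1 << 9) = 29796

29796


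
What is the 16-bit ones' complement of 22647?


22647 ^ 65535 = 42888

42888


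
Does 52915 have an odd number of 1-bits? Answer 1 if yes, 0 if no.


0b1100111010110011 has 10 ones => parity 0

0


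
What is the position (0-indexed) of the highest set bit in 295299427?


0b10001100110011110100101100011. Highest set bit at position 28

28


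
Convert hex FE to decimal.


FE hex = 254 decimal

254


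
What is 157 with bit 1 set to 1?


157 | (1 << 1) = 157 | 2 = 159

159


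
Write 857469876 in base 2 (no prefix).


857469876 = 110011000110111111001110110100 in binary

110011000110111111001110110100


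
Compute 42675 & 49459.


0b1010011010110011 & 0b1100000100110011 = 0b1000000000110011 = 32819

32819


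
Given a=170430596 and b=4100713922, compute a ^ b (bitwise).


170430596 ^ 4100713922 = 4265835846

4265835846


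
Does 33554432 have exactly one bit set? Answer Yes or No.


0b10000000000000000000000000. Only one bit set => Yes

Yes


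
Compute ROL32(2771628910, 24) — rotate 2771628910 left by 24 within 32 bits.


Rotate 0b10100101001100111011001101101110 left by 24 (32-bit) = 0b1101110101001010011001110110011 = 1856320435

1856320435


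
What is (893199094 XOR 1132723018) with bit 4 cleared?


Step 1: 893199094 ^ 1132723018 = 1992219068
Step 2: 1992219068 & ~(1 << 4) = 1992219052

1992219052


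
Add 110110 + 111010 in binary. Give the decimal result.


110110 + 111010 = 1110000 = 112

112


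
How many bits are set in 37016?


0b1001000010011000 has 5 set bits

5


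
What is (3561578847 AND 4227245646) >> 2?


Step 1: 3561578847 & 4227245646 = 3493863502
Step 2: 3493863502 >> 2 = 873465875

873465875


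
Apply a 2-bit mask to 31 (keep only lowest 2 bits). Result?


31 & 3 = 3

3


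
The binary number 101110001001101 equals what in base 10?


101110001001101 in decimal = 23629

23629


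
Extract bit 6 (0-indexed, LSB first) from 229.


0b11100101, position 6 = 1

1


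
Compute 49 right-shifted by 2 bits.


0b110001 >> 2 = 0b1100 = 12

12


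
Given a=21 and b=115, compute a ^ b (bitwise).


21 ^ 115 = 102

102


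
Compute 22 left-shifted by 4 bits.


0b10110 << 4 = 0b101100000 = 352

352


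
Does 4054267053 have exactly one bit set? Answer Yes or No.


0b11110001101001110011010010101101. Multiple bits set => No

No


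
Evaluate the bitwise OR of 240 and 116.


0b11110000 | 0b1110100 = 0b11110100 = 244

244


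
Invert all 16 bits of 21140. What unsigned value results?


21140 ^ 65535 = 44395

44395


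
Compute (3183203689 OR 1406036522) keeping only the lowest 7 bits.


Step 1: 3183203689 | 1406036522 = 4294967147
Step 2: 4294967147 & 127 = 107

107


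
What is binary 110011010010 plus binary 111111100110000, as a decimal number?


110011010010 + 111111100110000 = 1000110000000010 = 35842

35842


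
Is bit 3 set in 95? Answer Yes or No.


0b1011111, bit 3 = 1. Yes

Yes


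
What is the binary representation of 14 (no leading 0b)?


14 = 1110 in binary

1110


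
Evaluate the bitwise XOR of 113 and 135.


0b1110001 ^ 0b10000111 = 0b11110110 = 246

246


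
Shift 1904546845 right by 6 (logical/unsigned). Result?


0b1110001100001010001010000011101 >> 6 = 0b1110001100001010001010000 = 29758544

29758544


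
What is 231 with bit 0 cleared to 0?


231 & ~(1 << 0) = 230

230


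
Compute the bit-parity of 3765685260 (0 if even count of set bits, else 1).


0b11100000011100111100110000001100 has 14 ones => parity 0

0


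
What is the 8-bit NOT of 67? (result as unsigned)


~0b1000011 = 0b10111100 = 188 (8-bit unsigned)

188


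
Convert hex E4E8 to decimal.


E4E8 hex = 58600 decimal

58600


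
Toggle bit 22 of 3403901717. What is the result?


3403901717 ^ (1 << 22) = 3403901717 ^ 4194304 = 3399707413

3399707413


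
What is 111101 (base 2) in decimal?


111101 in decimal = 61

61


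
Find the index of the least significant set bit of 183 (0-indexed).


0b10110111. Lowest set bit at position 0

0


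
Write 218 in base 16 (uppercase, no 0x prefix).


218 = DA hex

DA


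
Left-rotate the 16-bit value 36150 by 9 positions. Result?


Rotate 0b1000110100110110 left by 9 (16-bit) = 0b110110100011010 = 27930

27930


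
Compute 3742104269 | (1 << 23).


3742104269 | (1 << 23) = 3742104269 | 8388608 = 3750492877

3750492877


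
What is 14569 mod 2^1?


14569 & 1 = 1

1


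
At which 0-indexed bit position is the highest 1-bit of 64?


0b1000000. Highest set bit at position 6

6


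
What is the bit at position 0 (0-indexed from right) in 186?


0b10111010, position 0 = 0

0


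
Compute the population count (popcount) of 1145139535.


0b1000100010000010111000101001111 has 13 set bits

13


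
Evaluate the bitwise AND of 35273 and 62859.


0b1000100111001001 & 0b1111010110001011 = 0b1000000110001001 = 33161

33161


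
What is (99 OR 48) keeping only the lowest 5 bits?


Step 1: 99 | 48 = 115
Step 2: 115 & 31 = 19

19


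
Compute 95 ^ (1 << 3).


95 ^ (1 << 3) = 95 ^ 8 = 87

87


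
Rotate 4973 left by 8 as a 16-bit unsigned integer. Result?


Rotate 0b1001101101101 left by 8 (16-bit) = 0b110110100010011 = 27923

27923


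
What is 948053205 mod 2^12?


948053205 & 4095 = 1237

1237


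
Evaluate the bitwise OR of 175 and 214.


0b10101111 | 0b11010110 = 0b11111111 = 255

255


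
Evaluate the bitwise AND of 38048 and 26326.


0b1001010010100000 & 0b110011011010110 = 0b10010000000 = 1152

1152


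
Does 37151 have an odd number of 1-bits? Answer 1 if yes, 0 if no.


0b1001000100011111 has 8 ones => parity 0

0


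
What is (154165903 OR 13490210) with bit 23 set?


Step 1: 154165903 | 13490210 = 167639727
Step 2: 167639727 | (1 << 23) = 167639727 | 8388608 = 167639727

167639727


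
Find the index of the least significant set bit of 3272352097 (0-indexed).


0b11000011000011000010000101100001. Lowest set bit at position 0

0


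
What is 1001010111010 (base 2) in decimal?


1001010111010 in decimal = 4794

4794


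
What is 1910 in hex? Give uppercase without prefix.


1910 = 776 hex

776


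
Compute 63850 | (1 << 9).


63850 | (1 << 9) = 63850 | 512 = 64362

64362


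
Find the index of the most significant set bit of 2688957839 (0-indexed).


0b10100000010001100011110110001111. Highest set bit at position 31

31


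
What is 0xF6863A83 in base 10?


F6863A83 hex = 4135991939 decimal

4135991939


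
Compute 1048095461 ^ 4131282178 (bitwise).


0b111110011110001010101011100101 ^ 0b11110110001111100101110100000010 = 0b11001000010001101111011111100111 = 3360094183

3360094183


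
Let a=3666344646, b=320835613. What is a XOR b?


3666344646 ^ 320835613 = 3382209243

3382209243


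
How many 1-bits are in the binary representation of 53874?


0b1101001001110010 has 8 set bits

8


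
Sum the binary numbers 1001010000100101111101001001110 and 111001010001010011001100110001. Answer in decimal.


1001010000100101111101001001110 + 111001010001010011001100110001 = 10000011010110000010110101111111 = 2203594111

2203594111


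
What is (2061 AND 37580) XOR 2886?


Step 1: 2061 & 37580 = 12
Step 2: 12 ^ 2886 = 2890

2890


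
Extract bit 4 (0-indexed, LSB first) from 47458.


0b1011100101100010, position 4 = 0

0


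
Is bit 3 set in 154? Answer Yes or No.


0b10011010, bit 3 = 1. Yes

Yes


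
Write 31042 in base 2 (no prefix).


31042 = 111100101000010 in binary

111100101000010


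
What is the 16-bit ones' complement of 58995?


58995 ^ 65535 = 6540

6540


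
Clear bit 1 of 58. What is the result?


58 & ~(1 << 1) = 56

56


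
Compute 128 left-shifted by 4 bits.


0b10000000 << 4 = 0b100000000000 = 2048

2048


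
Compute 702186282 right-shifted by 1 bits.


0b101001110110101000001100101010 >> 1 = 0b10100111011010100000110010101 = 351093141

351093141


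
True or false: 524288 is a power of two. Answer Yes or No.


0b10000000000000000000. Only one bit set => Yes

Yes


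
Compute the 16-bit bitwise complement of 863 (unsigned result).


~0b1101011111 = 0b1111110010100000 = 64672 (16-bit unsigned)

64672


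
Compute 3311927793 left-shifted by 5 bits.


0b11000101011010000000000111110001 << 5 = 0b1100010101101000000000011111000100000 = 105981689376

105981689376


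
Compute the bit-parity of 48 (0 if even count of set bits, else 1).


0b110000 has 2 ones => parity 0

0


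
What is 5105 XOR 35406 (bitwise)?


0b1001111110001 ^ 0b1000101001001110 = 0b1001100110111111 = 39359

39359


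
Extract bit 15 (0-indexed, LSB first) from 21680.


0b101010010110000, position 15 = 0

0


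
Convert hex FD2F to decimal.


FD2F hex = 64815 decimal

64815


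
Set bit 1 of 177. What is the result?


177 | (1 << 1) = 177 | 2 = 179

179


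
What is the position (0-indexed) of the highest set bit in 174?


0b10101110. Highest set bit at position 7

7


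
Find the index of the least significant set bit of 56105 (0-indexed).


0b1101101100101001. Lowest set bit at position 0

0


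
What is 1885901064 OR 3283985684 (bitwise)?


0b1110000011010001001000100001000 | 0b11000011101111011010010100010100 = 0b11110011111111011011010100011100 = 4093490460

4093490460


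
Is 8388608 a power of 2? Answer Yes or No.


0b100000000000000000000000. Only one bit set => Yes

Yes


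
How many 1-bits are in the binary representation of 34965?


0b1000100010010101 has 6 set bits

6


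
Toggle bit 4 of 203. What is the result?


203 ^ (1 << 4) = 203 ^ 16 = 219

219


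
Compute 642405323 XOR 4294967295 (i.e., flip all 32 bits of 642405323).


642405323 ^ 4294967295 = 3652561972

3652561972


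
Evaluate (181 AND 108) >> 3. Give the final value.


Step 1: 181 & 108 = 36
Step 2: 36 >> 3 = 4

4


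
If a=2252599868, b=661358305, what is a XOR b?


2252599868 ^ 661358305 = 2703783133

2703783133


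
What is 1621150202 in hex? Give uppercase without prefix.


1621150202 = 60A0C9FA hex

60A0C9FA


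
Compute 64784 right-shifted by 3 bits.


0b1111110100010000 >> 3 = 0b1111110100010 = 8098

8098


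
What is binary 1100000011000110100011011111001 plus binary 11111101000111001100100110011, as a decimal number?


1100000011000110100011011111001 + 11111101000111001100100110011 = 10000000000001101110000000101100 = 2147934252

2147934252


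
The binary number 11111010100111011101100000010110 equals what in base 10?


11111010100111011101100000010110 in decimal = 4204648470

4204648470


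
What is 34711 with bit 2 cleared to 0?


34711 & ~(1 << 2) = 34707

34707


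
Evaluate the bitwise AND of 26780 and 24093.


0b110100010011100 & 0b101111000011101 = 0b100100000011100 = 18460

18460


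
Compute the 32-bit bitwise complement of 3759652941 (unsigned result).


~0b11100000000101111100000001001101 = 0b11111111010000011111110110010 = 535314354 (32-bit unsigned)

535314354


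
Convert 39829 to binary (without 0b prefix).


39829 = 1001101110010101 in binary

1001101110010101


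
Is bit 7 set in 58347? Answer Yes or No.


0b1110001111101011, bit 7 = 1. Yes

Yes


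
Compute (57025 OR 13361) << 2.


Step 1: 57025 | 13361 = 65265
Step 2: 65265 << 2 = 261060

261060


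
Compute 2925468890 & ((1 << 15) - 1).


2925468890 & 32767 = 7386

7386


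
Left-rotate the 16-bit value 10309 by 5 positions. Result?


Rotate 0b10100001000101 left by 5 (16-bit) = 0b100010100101 = 2213

2213


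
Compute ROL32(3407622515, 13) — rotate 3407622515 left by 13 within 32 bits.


Rotate 0b11001011000111000011000101110011 left by 13 (32-bit) = 0b10000110001011100111100101100011 = 2251192675

2251192675


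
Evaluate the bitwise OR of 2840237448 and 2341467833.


0b10101001010010101001010110001000 | 0b10001011100011111111011010111001 = 0b10101011110011111111011110111001 = 2882533305

2882533305


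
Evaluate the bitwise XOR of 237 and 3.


0b11101101 ^ 0b11 = 0b11101110 = 238

238


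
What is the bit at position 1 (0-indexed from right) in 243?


0b11110011, position 1 = 1

1


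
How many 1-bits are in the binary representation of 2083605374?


0b1111100001100010100101101111110 has 18 set bits

18


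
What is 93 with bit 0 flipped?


93 ^ (1 << 0) = 93 ^ 1 = 92

92


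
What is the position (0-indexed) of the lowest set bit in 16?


0b10000. Lowest set bit at position 4

4


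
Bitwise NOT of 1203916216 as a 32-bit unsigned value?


~0b1000111110000100100110110111000 = 0b10111000001111011011001001000111 = 3091051079 (32-bit unsigned)

3091051079


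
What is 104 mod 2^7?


104 & 127 = 104

104


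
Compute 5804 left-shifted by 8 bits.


0b1011010101100 << 8 = 0b101101010110000000000 = 1485824

1485824


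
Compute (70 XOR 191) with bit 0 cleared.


Step 1: 70 ^ 191 = 249
Step 2: 249 & ~(1 << 0) = 248

248


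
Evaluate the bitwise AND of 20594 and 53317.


0b101000001110010 & 0b1101000001000101 = 0b101000001000000 = 20544

20544


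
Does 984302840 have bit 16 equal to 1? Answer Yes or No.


0b111010101010110100010011111000, bit 16 = 1. Yes

Yes
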